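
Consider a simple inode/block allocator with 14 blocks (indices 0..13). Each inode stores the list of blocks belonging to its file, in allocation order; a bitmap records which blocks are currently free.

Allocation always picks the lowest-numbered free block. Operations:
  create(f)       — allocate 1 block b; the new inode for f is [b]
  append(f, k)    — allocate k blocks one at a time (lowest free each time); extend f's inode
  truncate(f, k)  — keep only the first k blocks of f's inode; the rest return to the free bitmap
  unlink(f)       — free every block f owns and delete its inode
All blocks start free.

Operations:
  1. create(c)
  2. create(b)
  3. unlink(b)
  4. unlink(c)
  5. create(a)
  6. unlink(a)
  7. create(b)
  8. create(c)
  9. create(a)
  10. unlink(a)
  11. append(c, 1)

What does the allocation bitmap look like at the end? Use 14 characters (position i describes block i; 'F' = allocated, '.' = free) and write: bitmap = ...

bitmap = FFF...........

  1. create(c)  ⇒  F.............  {c→[0]}
  2. create(b)  ⇒  FF............  {b→[1]; c→[0]}
  3. unlink(b)  ⇒  F.............  {c→[0]}
  4. unlink(c)  ⇒  ..............  {}
  5. create(a)  ⇒  F.............  {a→[0]}
  6. unlink(a)  ⇒  ..............  {}
  7. create(b)  ⇒  F.............  {b→[0]}
  8. create(c)  ⇒  FF............  {b→[0]; c→[1]}
  9. create(a)  ⇒  FFF...........  {a→[2]; b→[0]; c→[1]}
  10. unlink(a)  ⇒  FF............  {b→[0]; c→[1]}
  11. append(c, 1)  ⇒  FFF...........  {b→[0]; c→[1, 2]}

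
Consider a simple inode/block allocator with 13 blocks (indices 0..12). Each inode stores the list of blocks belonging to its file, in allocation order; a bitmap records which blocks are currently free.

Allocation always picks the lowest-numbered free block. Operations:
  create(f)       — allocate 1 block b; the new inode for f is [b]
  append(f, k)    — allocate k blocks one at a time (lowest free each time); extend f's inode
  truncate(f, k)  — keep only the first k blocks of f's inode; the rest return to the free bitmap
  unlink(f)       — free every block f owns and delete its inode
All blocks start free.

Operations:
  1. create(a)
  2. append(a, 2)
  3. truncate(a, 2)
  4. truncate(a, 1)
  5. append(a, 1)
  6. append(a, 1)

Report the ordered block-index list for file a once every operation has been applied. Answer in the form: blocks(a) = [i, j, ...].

[1] create(a) — a=0 (map F............)
[2] append(a, 2) — a=0,1,2 (map FFF..........)
[3] truncate(a, 2) — a=0,1 (map FF...........)
[4] truncate(a, 1) — a=0 (map F............)
[5] append(a, 1) — a=0,1 (map FF...........)
[6] append(a, 1) — a=0,1,2 (map FFF..........)

blocks(a) = [0, 1, 2]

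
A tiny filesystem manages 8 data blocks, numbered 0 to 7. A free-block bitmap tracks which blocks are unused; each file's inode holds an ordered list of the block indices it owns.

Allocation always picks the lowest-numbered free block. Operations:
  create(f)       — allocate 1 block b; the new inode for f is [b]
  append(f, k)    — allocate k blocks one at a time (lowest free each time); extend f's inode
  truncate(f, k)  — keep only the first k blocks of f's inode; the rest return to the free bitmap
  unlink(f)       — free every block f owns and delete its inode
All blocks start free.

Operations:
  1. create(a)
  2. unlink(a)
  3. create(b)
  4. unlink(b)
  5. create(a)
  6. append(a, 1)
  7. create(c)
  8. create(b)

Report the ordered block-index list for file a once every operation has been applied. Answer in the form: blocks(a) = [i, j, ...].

blocks(a) = [0, 1]

[1] create(a) — a=0 (map F.......)
[2] unlink(a) —  (map ........)
[3] create(b) — b=0 (map F.......)
[4] unlink(b) —  (map ........)
[5] create(a) — a=0 (map F.......)
[6] append(a, 1) — a=0,1 (map FF......)
[7] create(c) — a=0,1 c=2 (map FFF.....)
[8] create(b) — a=0,1 b=3 c=2 (map FFFF....)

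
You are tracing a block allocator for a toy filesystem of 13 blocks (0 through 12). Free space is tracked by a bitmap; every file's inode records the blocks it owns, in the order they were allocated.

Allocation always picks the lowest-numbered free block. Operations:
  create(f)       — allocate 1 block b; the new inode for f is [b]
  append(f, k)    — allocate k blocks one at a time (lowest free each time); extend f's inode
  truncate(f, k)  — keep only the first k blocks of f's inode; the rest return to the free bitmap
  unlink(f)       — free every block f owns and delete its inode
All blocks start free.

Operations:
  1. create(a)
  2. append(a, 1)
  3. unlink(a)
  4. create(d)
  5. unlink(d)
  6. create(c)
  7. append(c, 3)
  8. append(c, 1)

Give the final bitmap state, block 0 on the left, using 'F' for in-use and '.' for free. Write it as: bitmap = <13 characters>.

bitmap = FFFFF........

[1] create(a) — a=0 (map F............)
[2] append(a, 1) — a=0,1 (map FF...........)
[3] unlink(a) —  (map .............)
[4] create(d) — d=0 (map F............)
[5] unlink(d) —  (map .............)
[6] create(c) — c=0 (map F............)
[7] append(c, 3) — c=0,1,2,3 (map FFFF.........)
[8] append(c, 1) — c=0,1,2,3,4 (map FFFFF........)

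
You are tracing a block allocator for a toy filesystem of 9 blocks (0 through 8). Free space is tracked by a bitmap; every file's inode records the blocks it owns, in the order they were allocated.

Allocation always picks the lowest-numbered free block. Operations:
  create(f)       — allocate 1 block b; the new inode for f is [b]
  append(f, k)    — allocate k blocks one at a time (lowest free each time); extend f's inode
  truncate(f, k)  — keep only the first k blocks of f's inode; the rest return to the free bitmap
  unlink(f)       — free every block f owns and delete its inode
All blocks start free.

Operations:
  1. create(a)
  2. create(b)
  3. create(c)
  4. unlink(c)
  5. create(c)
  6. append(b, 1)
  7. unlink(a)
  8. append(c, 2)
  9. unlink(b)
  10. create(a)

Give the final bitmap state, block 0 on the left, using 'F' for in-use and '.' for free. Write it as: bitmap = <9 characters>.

bitmap = FFF.F....

[1] create(a) — a=0 (map F........)
[2] create(b) — a=0 b=1 (map FF.......)
[3] create(c) — a=0 b=1 c=2 (map FFF......)
[4] unlink(c) — a=0 b=1 (map FF.......)
[5] create(c) — a=0 b=1 c=2 (map FFF......)
[6] append(b, 1) — a=0 b=1,3 c=2 (map FFFF.....)
[7] unlink(a) — b=1,3 c=2 (map .FFF.....)
[8] append(c, 2) — b=1,3 c=2,0,4 (map FFFFF....)
[9] unlink(b) — c=2,0,4 (map F.F.F....)
[10] create(a) — a=1 c=2,0,4 (map FFF.F....)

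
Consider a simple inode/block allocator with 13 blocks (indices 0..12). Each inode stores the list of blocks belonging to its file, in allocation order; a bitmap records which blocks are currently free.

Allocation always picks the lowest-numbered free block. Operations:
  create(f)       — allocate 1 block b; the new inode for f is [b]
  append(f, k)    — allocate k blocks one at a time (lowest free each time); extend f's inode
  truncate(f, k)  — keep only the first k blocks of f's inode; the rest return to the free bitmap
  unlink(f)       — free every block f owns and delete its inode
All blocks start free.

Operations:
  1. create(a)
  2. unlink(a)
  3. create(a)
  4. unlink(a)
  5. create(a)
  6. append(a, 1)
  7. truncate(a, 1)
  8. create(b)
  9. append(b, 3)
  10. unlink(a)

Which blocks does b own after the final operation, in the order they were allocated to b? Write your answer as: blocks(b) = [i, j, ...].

after create(a) → a:[0]  free=[F............]
after unlink(a) →   free=[.............]
after create(a) → a:[0]  free=[F............]
after unlink(a) →   free=[.............]
after create(a) → a:[0]  free=[F............]
after append(a, 1) → a:[0, 1]  free=[FF...........]
after truncate(a, 1) → a:[0]  free=[F............]
after create(b) → a:[0], b:[1]  free=[FF...........]
after append(b, 3) → a:[0], b:[1, 2, 3, 4]  free=[FFFFF........]
after unlink(a) → b:[1, 2, 3, 4]  free=[.FFFF........]

blocks(b) = [1, 2, 3, 4]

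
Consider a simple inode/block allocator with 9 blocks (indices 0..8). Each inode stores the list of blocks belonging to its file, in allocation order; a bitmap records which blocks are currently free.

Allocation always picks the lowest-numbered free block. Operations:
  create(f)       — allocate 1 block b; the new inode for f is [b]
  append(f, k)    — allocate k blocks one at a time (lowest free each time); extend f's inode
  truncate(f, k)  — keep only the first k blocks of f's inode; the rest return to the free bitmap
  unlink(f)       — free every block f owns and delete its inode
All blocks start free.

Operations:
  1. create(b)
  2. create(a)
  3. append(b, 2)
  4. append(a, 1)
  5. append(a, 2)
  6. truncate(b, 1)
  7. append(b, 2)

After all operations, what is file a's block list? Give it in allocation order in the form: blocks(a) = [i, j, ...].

  1. create(b)  ⇒  F........  {b→[0]}
  2. create(a)  ⇒  FF.......  {a→[1]; b→[0]}
  3. append(b, 2)  ⇒  FFFF.....  {a→[1]; b→[0, 2, 3]}
  4. append(a, 1)  ⇒  FFFFF....  {a→[1, 4]; b→[0, 2, 3]}
  5. append(a, 2)  ⇒  FFFFFFF..  {a→[1, 4, 5, 6]; b→[0, 2, 3]}
  6. truncate(b, 1)  ⇒  FF..FFF..  {a→[1, 4, 5, 6]; b→[0]}
  7. append(b, 2)  ⇒  FFFFFFF..  {a→[1, 4, 5, 6]; b→[0, 2, 3]}

blocks(a) = [1, 4, 5, 6]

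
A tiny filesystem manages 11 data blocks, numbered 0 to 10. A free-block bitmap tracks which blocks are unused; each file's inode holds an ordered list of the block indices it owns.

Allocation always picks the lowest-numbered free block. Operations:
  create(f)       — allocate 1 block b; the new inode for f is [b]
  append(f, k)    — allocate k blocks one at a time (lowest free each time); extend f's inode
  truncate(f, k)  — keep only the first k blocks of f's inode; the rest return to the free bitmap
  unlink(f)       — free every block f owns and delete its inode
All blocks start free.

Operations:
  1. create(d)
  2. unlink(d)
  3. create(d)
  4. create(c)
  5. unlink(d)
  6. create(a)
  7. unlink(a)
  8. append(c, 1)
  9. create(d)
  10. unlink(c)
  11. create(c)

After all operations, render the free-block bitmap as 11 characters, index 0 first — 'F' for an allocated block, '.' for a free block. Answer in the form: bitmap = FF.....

bitmap = F.F........

after create(d) → d:[0]  free=[F..........]
after unlink(d) →   free=[...........]
after create(d) → d:[0]  free=[F..........]
after create(c) → c:[1], d:[0]  free=[FF.........]
after unlink(d) → c:[1]  free=[.F.........]
after create(a) → a:[0], c:[1]  free=[FF.........]
after unlink(a) → c:[1]  free=[.F.........]
after append(c, 1) → c:[1, 0]  free=[FF.........]
after create(d) → c:[1, 0], d:[2]  free=[FFF........]
after unlink(c) → d:[2]  free=[..F........]
after create(c) → c:[0], d:[2]  free=[F.F........]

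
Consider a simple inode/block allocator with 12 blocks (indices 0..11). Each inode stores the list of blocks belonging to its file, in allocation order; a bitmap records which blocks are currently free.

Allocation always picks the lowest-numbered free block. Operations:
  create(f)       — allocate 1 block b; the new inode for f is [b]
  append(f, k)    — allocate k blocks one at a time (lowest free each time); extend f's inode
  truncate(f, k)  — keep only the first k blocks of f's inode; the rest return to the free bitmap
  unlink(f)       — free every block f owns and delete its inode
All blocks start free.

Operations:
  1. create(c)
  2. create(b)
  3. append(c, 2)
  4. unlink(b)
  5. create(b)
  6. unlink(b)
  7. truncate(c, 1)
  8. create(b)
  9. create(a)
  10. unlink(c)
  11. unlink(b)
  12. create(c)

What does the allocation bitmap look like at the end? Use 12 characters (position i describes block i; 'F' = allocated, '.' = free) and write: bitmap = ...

bitmap = F.F.........

after create(c) → c:[0]  free=[F...........]
after create(b) → b:[1], c:[0]  free=[FF..........]
after append(c, 2) → b:[1], c:[0, 2, 3]  free=[FFFF........]
after unlink(b) → c:[0, 2, 3]  free=[F.FF........]
after create(b) → b:[1], c:[0, 2, 3]  free=[FFFF........]
after unlink(b) → c:[0, 2, 3]  free=[F.FF........]
after truncate(c, 1) → c:[0]  free=[F...........]
after create(b) → b:[1], c:[0]  free=[FF..........]
after create(a) → a:[2], b:[1], c:[0]  free=[FFF.........]
after unlink(c) → a:[2], b:[1]  free=[.FF.........]
after unlink(b) → a:[2]  free=[..F.........]
after create(c) → a:[2], c:[0]  free=[F.F.........]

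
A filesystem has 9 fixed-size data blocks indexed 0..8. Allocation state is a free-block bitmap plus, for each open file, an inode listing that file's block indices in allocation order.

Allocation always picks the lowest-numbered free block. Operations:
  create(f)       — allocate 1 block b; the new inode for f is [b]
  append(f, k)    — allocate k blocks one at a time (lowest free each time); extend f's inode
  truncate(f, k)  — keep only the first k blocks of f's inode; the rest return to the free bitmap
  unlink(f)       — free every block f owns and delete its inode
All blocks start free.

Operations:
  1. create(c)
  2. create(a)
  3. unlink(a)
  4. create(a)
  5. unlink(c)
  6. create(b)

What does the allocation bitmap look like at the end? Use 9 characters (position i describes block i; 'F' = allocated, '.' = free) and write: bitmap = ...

  1. create(c)  ⇒  F........  {c→[0]}
  2. create(a)  ⇒  FF.......  {a→[1]; c→[0]}
  3. unlink(a)  ⇒  F........  {c→[0]}
  4. create(a)  ⇒  FF.......  {a→[1]; c→[0]}
  5. unlink(c)  ⇒  .F.......  {a→[1]}
  6. create(b)  ⇒  FF.......  {a→[1]; b→[0]}

bitmap = FF.......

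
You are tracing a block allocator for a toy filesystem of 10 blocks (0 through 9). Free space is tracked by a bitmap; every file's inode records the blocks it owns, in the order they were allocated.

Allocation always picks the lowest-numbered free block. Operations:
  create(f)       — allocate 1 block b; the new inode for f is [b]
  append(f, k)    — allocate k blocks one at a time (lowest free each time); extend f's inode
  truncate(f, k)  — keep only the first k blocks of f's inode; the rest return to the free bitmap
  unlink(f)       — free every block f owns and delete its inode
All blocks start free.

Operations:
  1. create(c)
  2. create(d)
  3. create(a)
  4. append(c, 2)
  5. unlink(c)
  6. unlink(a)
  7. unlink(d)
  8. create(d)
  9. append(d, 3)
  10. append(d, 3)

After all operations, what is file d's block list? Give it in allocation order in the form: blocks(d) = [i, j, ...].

blocks(d) = [0, 1, 2, 3, 4, 5, 6]

  1. create(c)  ⇒  F.........  {c→[0]}
  2. create(d)  ⇒  FF........  {c→[0]; d→[1]}
  3. create(a)  ⇒  FFF.......  {a→[2]; c→[0]; d→[1]}
  4. append(c, 2)  ⇒  FFFFF.....  {a→[2]; c→[0, 3, 4]; d→[1]}
  5. unlink(c)  ⇒  .FF.......  {a→[2]; d→[1]}
  6. unlink(a)  ⇒  .F........  {d→[1]}
  7. unlink(d)  ⇒  ..........  {}
  8. create(d)  ⇒  F.........  {d→[0]}
  9. append(d, 3)  ⇒  FFFF......  {d→[0, 1, 2, 3]}
  10. append(d, 3)  ⇒  FFFFFFF...  {d→[0, 1, 2, 3, 4, 5, 6]}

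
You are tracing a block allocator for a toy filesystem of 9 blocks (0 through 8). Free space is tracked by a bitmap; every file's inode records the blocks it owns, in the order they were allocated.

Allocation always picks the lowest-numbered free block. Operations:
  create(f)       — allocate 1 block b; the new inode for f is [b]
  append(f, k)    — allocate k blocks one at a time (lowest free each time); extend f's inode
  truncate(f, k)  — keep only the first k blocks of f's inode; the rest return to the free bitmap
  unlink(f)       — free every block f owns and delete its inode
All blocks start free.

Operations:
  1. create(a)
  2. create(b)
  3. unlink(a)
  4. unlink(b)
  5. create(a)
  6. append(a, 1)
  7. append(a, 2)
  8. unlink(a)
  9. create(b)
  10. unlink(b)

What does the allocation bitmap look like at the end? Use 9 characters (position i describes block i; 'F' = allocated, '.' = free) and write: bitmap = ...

bitmap = .........

  1. create(a)  ⇒  F........  {a→[0]}
  2. create(b)  ⇒  FF.......  {a→[0]; b→[1]}
  3. unlink(a)  ⇒  .F.......  {b→[1]}
  4. unlink(b)  ⇒  .........  {}
  5. create(a)  ⇒  F........  {a→[0]}
  6. append(a, 1)  ⇒  FF.......  {a→[0, 1]}
  7. append(a, 2)  ⇒  FFFF.....  {a→[0, 1, 2, 3]}
  8. unlink(a)  ⇒  .........  {}
  9. create(b)  ⇒  F........  {b→[0]}
  10. unlink(b)  ⇒  .........  {}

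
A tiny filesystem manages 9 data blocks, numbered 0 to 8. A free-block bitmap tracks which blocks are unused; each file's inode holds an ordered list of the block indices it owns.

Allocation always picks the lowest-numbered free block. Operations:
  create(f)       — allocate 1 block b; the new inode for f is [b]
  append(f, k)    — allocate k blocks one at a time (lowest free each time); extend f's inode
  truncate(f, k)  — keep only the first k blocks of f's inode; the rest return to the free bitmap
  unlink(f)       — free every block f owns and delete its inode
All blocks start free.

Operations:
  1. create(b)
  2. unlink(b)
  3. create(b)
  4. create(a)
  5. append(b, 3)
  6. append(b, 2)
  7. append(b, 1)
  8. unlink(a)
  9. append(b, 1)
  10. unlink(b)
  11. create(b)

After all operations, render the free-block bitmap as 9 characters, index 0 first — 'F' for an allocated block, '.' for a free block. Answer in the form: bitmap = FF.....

bitmap = F........

after create(b) → b:[0]  free=[F........]
after unlink(b) →   free=[.........]
after create(b) → b:[0]  free=[F........]
after create(a) → a:[1], b:[0]  free=[FF.......]
after append(b, 3) → a:[1], b:[0, 2, 3, 4]  free=[FFFFF....]
after append(b, 2) → a:[1], b:[0, 2, 3, 4, 5, 6]  free=[FFFFFFF..]
after append(b, 1) → a:[1], b:[0, 2, 3, 4, 5, 6, 7]  free=[FFFFFFFF.]
after unlink(a) → b:[0, 2, 3, 4, 5, 6, 7]  free=[F.FFFFFF.]
after append(b, 1) → b:[0, 2, 3, 4, 5, 6, 7, 1]  free=[FFFFFFFF.]
after unlink(b) →   free=[.........]
after create(b) → b:[0]  free=[F........]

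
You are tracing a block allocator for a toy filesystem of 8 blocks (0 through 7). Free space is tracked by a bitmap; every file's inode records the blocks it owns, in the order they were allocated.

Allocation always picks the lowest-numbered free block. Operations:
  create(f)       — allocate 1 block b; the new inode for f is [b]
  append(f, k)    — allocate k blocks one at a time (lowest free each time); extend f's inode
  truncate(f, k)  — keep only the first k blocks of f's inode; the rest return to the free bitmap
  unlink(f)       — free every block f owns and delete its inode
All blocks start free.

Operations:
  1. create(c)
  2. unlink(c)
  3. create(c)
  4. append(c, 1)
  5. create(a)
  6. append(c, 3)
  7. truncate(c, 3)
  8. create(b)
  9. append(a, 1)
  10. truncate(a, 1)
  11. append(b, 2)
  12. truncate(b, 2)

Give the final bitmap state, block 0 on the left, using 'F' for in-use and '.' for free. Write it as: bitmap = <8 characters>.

  1. create(c)  ⇒  F.......  {c→[0]}
  2. unlink(c)  ⇒  ........  {}
  3. create(c)  ⇒  F.......  {c→[0]}
  4. append(c, 1)  ⇒  FF......  {c→[0, 1]}
  5. create(a)  ⇒  FFF.....  {a→[2]; c→[0, 1]}
  6. append(c, 3)  ⇒  FFFFFF..  {a→[2]; c→[0, 1, 3, 4, 5]}
  7. truncate(c, 3)  ⇒  FFFF....  {a→[2]; c→[0, 1, 3]}
  8. create(b)  ⇒  FFFFF...  {a→[2]; b→[4]; c→[0, 1, 3]}
  9. append(a, 1)  ⇒  FFFFFF..  {a→[2, 5]; b→[4]; c→[0, 1, 3]}
  10. truncate(a, 1)  ⇒  FFFFF...  {a→[2]; b→[4]; c→[0, 1, 3]}
  11. append(b, 2)  ⇒  FFFFFFF.  {a→[2]; b→[4, 5, 6]; c→[0, 1, 3]}
  12. truncate(b, 2)  ⇒  FFFFFF..  {a→[2]; b→[4, 5]; c→[0, 1, 3]}

bitmap = FFFFFF..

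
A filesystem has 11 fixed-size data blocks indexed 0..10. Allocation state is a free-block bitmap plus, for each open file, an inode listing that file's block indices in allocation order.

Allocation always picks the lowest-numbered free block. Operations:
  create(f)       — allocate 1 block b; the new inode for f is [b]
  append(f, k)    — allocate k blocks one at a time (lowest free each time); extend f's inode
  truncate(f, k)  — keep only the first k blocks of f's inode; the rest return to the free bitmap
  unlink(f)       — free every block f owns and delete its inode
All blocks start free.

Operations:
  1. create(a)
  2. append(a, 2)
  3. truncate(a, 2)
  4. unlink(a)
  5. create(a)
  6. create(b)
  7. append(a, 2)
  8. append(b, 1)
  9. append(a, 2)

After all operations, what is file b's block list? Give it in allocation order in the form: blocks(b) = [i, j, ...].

blocks(b) = [1, 4]

after create(a) → a:[0]  free=[F..........]
after append(a, 2) → a:[0, 1, 2]  free=[FFF........]
after truncate(a, 2) → a:[0, 1]  free=[FF.........]
after unlink(a) →   free=[...........]
after create(a) → a:[0]  free=[F..........]
after create(b) → a:[0], b:[1]  free=[FF.........]
after append(a, 2) → a:[0, 2, 3], b:[1]  free=[FFFF.......]
after append(b, 1) → a:[0, 2, 3], b:[1, 4]  free=[FFFFF......]
after append(a, 2) → a:[0, 2, 3, 5, 6], b:[1, 4]  free=[FFFFFFF....]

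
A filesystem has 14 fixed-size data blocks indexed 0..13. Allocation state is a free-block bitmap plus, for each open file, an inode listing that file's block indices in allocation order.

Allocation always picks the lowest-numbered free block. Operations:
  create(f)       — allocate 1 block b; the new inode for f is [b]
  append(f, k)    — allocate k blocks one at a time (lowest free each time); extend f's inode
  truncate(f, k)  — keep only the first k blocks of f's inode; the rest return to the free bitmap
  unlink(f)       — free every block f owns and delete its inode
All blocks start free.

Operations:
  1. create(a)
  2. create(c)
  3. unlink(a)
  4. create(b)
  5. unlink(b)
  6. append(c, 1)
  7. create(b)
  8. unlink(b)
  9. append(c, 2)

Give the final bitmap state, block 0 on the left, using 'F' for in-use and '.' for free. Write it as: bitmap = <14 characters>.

bitmap = FFFF..........

  1. create(a)  ⇒  F.............  {a→[0]}
  2. create(c)  ⇒  FF............  {a→[0]; c→[1]}
  3. unlink(a)  ⇒  .F............  {c→[1]}
  4. create(b)  ⇒  FF............  {b→[0]; c→[1]}
  5. unlink(b)  ⇒  .F............  {c→[1]}
  6. append(c, 1)  ⇒  FF............  {c→[1, 0]}
  7. create(b)  ⇒  FFF...........  {b→[2]; c→[1, 0]}
  8. unlink(b)  ⇒  FF............  {c→[1, 0]}
  9. append(c, 2)  ⇒  FFFF..........  {c→[1, 0, 2, 3]}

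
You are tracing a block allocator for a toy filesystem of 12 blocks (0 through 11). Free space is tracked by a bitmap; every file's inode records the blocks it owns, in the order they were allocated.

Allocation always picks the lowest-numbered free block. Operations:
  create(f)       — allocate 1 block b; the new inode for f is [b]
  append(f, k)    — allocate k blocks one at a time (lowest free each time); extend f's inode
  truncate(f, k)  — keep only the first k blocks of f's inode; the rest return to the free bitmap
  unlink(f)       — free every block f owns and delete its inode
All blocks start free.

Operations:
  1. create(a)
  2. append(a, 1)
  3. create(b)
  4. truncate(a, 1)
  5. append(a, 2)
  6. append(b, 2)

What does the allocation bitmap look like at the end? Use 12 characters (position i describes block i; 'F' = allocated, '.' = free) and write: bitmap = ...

create(a): bitmap=F........... | a=[0]
append(a, 1): bitmap=FF.......... | a=[0, 1]
create(b): bitmap=FFF......... | a=[0, 1] b=[2]
truncate(a, 1): bitmap=F.F......... | a=[0] b=[2]
append(a, 2): bitmap=FFFF........ | a=[0, 1, 3] b=[2]
append(b, 2): bitmap=FFFFFF...... | a=[0, 1, 3] b=[2, 4, 5]

bitmap = FFFFFF......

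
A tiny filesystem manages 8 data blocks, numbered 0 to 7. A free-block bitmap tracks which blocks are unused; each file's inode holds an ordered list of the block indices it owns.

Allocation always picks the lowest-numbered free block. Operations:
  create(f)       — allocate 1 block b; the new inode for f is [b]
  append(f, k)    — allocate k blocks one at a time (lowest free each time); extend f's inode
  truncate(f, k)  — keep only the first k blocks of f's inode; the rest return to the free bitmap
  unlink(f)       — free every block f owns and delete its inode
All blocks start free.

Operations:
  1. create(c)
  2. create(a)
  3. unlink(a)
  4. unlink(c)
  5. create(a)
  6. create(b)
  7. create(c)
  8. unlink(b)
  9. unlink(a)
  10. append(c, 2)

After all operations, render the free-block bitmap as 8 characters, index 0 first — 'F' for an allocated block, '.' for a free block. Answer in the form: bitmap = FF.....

after create(c) → c:[0]  free=[F.......]
after create(a) → a:[1], c:[0]  free=[FF......]
after unlink(a) → c:[0]  free=[F.......]
after unlink(c) →   free=[........]
after create(a) → a:[0]  free=[F.......]
after create(b) → a:[0], b:[1]  free=[FF......]
after create(c) → a:[0], b:[1], c:[2]  free=[FFF.....]
after unlink(b) → a:[0], c:[2]  free=[F.F.....]
after unlink(a) → c:[2]  free=[..F.....]
after append(c, 2) → c:[2, 0, 1]  free=[FFF.....]

bitmap = FFF.....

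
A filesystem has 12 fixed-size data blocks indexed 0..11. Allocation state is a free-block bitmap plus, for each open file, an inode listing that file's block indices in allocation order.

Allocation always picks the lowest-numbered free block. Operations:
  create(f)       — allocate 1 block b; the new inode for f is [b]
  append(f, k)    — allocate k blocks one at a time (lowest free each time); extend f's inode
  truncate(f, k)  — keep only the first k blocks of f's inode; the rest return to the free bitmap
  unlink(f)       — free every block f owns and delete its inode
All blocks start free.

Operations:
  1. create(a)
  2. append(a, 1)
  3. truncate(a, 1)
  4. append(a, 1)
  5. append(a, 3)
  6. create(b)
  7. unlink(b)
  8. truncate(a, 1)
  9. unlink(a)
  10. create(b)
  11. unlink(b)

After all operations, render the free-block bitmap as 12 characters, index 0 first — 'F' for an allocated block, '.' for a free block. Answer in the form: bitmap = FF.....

bitmap = ............

[1] create(a) — a=0 (map F...........)
[2] append(a, 1) — a=0,1 (map FF..........)
[3] truncate(a, 1) — a=0 (map F...........)
[4] append(a, 1) — a=0,1 (map FF..........)
[5] append(a, 3) — a=0,1,2,3,4 (map FFFFF.......)
[6] create(b) — a=0,1,2,3,4 b=5 (map FFFFFF......)
[7] unlink(b) — a=0,1,2,3,4 (map FFFFF.......)
[8] truncate(a, 1) — a=0 (map F...........)
[9] unlink(a) —  (map ............)
[10] create(b) — b=0 (map F...........)
[11] unlink(b) —  (map ............)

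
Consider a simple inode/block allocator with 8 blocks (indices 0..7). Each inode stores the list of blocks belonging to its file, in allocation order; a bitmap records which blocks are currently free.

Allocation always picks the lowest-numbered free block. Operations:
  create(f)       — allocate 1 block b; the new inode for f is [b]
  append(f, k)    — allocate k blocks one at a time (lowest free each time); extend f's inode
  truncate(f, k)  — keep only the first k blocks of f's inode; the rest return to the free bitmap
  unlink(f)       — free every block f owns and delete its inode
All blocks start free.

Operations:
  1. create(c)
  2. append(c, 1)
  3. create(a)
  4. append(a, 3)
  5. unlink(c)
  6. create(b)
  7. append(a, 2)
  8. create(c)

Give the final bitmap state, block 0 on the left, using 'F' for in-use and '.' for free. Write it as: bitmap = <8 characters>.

bitmap = FFFFFFFF

create(c): bitmap=F....... | c=[0]
append(c, 1): bitmap=FF...... | c=[0, 1]
create(a): bitmap=FFF..... | a=[2] c=[0, 1]
append(a, 3): bitmap=FFFFFF.. | a=[2, 3, 4, 5] c=[0, 1]
unlink(c): bitmap=..FFFF.. | a=[2, 3, 4, 5]
create(b): bitmap=F.FFFF.. | a=[2, 3, 4, 5] b=[0]
append(a, 2): bitmap=FFFFFFF. | a=[2, 3, 4, 5, 1, 6] b=[0]
create(c): bitmap=FFFFFFFF | a=[2, 3, 4, 5, 1, 6] b=[0] c=[7]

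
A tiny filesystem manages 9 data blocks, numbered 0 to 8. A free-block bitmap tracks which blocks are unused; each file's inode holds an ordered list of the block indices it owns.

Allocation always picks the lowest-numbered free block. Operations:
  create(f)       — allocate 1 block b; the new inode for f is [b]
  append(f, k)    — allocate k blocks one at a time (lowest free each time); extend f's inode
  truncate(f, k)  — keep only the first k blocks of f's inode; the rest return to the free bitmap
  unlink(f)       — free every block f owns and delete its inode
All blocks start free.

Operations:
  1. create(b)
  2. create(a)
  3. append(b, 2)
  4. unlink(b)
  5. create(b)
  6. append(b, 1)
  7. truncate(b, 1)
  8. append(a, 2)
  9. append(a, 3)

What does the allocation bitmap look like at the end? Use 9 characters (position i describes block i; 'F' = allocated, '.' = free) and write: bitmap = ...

after create(b) → b:[0]  free=[F........]
after create(a) → a:[1], b:[0]  free=[FF.......]
after append(b, 2) → a:[1], b:[0, 2, 3]  free=[FFFF.....]
after unlink(b) → a:[1]  free=[.F.......]
after create(b) → a:[1], b:[0]  free=[FF.......]
after append(b, 1) → a:[1], b:[0, 2]  free=[FFF......]
after truncate(b, 1) → a:[1], b:[0]  free=[FF.......]
after append(a, 2) → a:[1, 2, 3], b:[0]  free=[FFFF.....]
after append(a, 3) → a:[1, 2, 3, 4, 5, 6], b:[0]  free=[FFFFFFF..]

bitmap = FFFFFFF..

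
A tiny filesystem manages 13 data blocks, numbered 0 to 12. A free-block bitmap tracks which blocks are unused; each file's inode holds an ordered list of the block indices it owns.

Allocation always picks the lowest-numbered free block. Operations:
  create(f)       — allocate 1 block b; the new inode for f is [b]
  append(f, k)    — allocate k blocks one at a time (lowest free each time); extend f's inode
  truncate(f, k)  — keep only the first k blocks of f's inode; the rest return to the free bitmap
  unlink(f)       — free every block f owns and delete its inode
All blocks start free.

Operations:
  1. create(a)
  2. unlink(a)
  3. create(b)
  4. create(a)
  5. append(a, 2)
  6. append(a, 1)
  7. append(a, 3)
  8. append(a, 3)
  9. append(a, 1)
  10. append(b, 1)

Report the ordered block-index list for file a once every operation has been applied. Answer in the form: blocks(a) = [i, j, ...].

blocks(a) = [1, 2, 3, 4, 5, 6, 7, 8, 9, 10, 11]

after create(a) → a:[0]  free=[F............]
after unlink(a) →   free=[.............]
after create(b) → b:[0]  free=[F............]
after create(a) → a:[1], b:[0]  free=[FF...........]
after append(a, 2) → a:[1, 2, 3], b:[0]  free=[FFFF.........]
after append(a, 1) → a:[1, 2, 3, 4], b:[0]  free=[FFFFF........]
after append(a, 3) → a:[1, 2, 3, 4, 5, 6, 7], b:[0]  free=[FFFFFFFF.....]
after append(a, 3) → a:[1, 2, 3, 4, 5, 6, 7, 8, 9, 10], b:[0]  free=[FFFFFFFFFFF..]
after append(a, 1) → a:[1, 2, 3, 4, 5, 6, 7, 8, 9, 10, 11], b:[0]  free=[FFFFFFFFFFFF.]
after append(b, 1) → a:[1, 2, 3, 4, 5, 6, 7, 8, 9, 10, 11], b:[0, 12]  free=[FFFFFFFFFFFFF]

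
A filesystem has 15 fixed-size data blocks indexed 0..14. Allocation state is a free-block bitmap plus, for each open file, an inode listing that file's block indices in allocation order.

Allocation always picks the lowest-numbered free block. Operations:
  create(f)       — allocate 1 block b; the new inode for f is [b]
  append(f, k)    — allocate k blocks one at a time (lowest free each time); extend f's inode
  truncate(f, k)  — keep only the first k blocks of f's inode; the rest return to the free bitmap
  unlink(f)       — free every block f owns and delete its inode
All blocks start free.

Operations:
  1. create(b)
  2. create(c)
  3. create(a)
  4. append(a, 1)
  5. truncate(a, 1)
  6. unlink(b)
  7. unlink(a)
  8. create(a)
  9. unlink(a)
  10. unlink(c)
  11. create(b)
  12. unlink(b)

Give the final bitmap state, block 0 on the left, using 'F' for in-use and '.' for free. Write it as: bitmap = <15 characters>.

  1. create(b)  ⇒  F..............  {b→[0]}
  2. create(c)  ⇒  FF.............  {b→[0]; c→[1]}
  3. create(a)  ⇒  FFF............  {a→[2]; b→[0]; c→[1]}
  4. append(a, 1)  ⇒  FFFF...........  {a→[2, 3]; b→[0]; c→[1]}
  5. truncate(a, 1)  ⇒  FFF............  {a→[2]; b→[0]; c→[1]}
  6. unlink(b)  ⇒  .FF............  {a→[2]; c→[1]}
  7. unlink(a)  ⇒  .F.............  {c→[1]}
  8. create(a)  ⇒  FF.............  {a→[0]; c→[1]}
  9. unlink(a)  ⇒  .F.............  {c→[1]}
  10. unlink(c)  ⇒  ...............  {}
  11. create(b)  ⇒  F..............  {b→[0]}
  12. unlink(b)  ⇒  ...............  {}

bitmap = ...............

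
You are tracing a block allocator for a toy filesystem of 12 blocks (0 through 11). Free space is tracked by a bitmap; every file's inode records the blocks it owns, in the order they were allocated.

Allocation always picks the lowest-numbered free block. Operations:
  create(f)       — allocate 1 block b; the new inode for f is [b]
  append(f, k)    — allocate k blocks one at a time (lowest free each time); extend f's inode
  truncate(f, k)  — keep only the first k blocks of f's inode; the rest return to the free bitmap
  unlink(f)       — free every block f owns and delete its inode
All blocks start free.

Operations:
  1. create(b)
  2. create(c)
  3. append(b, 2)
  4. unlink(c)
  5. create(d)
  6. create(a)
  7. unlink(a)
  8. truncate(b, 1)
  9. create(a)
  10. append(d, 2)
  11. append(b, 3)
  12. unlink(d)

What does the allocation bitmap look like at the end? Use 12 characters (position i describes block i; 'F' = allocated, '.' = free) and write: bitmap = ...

bitmap = F.F..FFF....

after create(b) → b:[0]  free=[F...........]
after create(c) → b:[0], c:[1]  free=[FF..........]
after append(b, 2) → b:[0, 2, 3], c:[1]  free=[FFFF........]
after unlink(c) → b:[0, 2, 3]  free=[F.FF........]
after create(d) → b:[0, 2, 3], d:[1]  free=[FFFF........]
after create(a) → a:[4], b:[0, 2, 3], d:[1]  free=[FFFFF.......]
after unlink(a) → b:[0, 2, 3], d:[1]  free=[FFFF........]
after truncate(b, 1) → b:[0], d:[1]  free=[FF..........]
after create(a) → a:[2], b:[0], d:[1]  free=[FFF.........]
after append(d, 2) → a:[2], b:[0], d:[1, 3, 4]  free=[FFFFF.......]
after append(b, 3) → a:[2], b:[0, 5, 6, 7], d:[1, 3, 4]  free=[FFFFFFFF....]
after unlink(d) → a:[2], b:[0, 5, 6, 7]  free=[F.F..FFF....]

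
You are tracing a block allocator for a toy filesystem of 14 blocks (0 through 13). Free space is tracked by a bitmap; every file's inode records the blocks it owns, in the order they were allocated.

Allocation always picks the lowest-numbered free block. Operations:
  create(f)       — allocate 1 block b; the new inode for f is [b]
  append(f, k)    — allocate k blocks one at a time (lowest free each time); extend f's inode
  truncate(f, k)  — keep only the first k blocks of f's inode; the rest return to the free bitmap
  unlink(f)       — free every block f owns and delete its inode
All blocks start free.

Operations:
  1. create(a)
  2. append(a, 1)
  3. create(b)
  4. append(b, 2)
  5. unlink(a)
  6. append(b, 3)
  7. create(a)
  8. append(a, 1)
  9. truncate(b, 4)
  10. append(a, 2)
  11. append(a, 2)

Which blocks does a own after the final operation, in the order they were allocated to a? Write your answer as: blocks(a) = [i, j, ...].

create(a): bitmap=F............. | a=[0]
append(a, 1): bitmap=FF............ | a=[0, 1]
create(b): bitmap=FFF........... | a=[0, 1] b=[2]
append(b, 2): bitmap=FFFFF......... | a=[0, 1] b=[2, 3, 4]
unlink(a): bitmap=..FFF......... | b=[2, 3, 4]
append(b, 3): bitmap=FFFFFF........ | b=[2, 3, 4, 0, 1, 5]
create(a): bitmap=FFFFFFF....... | a=[6] b=[2, 3, 4, 0, 1, 5]
append(a, 1): bitmap=FFFFFFFF...... | a=[6, 7] b=[2, 3, 4, 0, 1, 5]
truncate(b, 4): bitmap=F.FFF.FF...... | a=[6, 7] b=[2, 3, 4, 0]
append(a, 2): bitmap=FFFFFFFF...... | a=[6, 7, 1, 5] b=[2, 3, 4, 0]
append(a, 2): bitmap=FFFFFFFFFF.... | a=[6, 7, 1, 5, 8, 9] b=[2, 3, 4, 0]

blocks(a) = [6, 7, 1, 5, 8, 9]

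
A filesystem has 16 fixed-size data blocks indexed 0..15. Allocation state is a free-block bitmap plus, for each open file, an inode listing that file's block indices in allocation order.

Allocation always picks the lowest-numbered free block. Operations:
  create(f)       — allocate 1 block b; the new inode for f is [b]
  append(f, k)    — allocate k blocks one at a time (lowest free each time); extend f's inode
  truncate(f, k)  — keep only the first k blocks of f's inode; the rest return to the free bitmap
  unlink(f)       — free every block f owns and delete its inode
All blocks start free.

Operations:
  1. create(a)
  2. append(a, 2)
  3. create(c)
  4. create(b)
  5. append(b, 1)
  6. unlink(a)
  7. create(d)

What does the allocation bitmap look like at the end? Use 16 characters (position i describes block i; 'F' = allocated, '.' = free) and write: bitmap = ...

create(a): bitmap=F............... | a=[0]
append(a, 2): bitmap=FFF............. | a=[0, 1, 2]
create(c): bitmap=FFFF............ | a=[0, 1, 2] c=[3]
create(b): bitmap=FFFFF........... | a=[0, 1, 2] b=[4] c=[3]
append(b, 1): bitmap=FFFFFF.......... | a=[0, 1, 2] b=[4, 5] c=[3]
unlink(a): bitmap=...FFF.......... | b=[4, 5] c=[3]
create(d): bitmap=F..FFF.......... | b=[4, 5] c=[3] d=[0]

bitmap = F..FFF..........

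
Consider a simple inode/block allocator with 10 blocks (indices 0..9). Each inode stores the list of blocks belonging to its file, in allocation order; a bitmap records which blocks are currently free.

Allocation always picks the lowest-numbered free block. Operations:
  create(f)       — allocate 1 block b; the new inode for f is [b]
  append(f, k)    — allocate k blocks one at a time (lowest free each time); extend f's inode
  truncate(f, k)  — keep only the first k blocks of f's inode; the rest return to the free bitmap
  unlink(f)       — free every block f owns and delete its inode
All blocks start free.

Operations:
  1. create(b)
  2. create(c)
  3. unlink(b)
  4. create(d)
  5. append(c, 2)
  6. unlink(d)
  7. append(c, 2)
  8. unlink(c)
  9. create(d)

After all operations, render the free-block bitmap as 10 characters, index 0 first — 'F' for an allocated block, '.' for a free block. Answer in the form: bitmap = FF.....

bitmap = F.........

after create(b) → b:[0]  free=[F.........]
after create(c) → b:[0], c:[1]  free=[FF........]
after unlink(b) → c:[1]  free=[.F........]
after create(d) → c:[1], d:[0]  free=[FF........]
after append(c, 2) → c:[1, 2, 3], d:[0]  free=[FFFF......]
after unlink(d) → c:[1, 2, 3]  free=[.FFF......]
after append(c, 2) → c:[1, 2, 3, 0, 4]  free=[FFFFF.....]
after unlink(c) →   free=[..........]
after create(d) → d:[0]  free=[F.........]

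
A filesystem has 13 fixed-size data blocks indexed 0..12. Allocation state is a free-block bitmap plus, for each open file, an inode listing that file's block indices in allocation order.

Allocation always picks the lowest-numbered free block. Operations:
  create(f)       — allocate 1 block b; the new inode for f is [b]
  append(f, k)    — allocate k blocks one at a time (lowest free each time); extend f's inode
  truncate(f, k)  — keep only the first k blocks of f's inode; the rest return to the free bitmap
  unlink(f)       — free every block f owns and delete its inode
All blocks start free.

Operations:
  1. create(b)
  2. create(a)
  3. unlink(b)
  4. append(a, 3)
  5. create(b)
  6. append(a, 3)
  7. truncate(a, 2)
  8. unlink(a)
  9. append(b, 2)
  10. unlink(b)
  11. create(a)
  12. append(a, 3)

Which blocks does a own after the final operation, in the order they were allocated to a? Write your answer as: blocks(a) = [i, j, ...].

[1] create(b) — b=0 (map F............)
[2] create(a) — a=1 b=0 (map FF...........)
[3] unlink(b) — a=1 (map .F...........)
[4] append(a, 3) — a=1,0,2,3 (map FFFF.........)
[5] create(b) — a=1,0,2,3 b=4 (map FFFFF........)
[6] append(a, 3) — a=1,0,2,3,5,6,7 b=4 (map FFFFFFFF.....)
[7] truncate(a, 2) — a=1,0 b=4 (map FF..F........)
[8] unlink(a) — b=4 (map ....F........)
[9] append(b, 2) — b=4,0,1 (map FF..F........)
[10] unlink(b) —  (map .............)
[11] create(a) — a=0 (map F............)
[12] append(a, 3) — a=0,1,2,3 (map FFFF.........)

blocks(a) = [0, 1, 2, 3]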